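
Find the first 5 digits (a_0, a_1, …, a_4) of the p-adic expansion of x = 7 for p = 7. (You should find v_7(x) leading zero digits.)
(a_0, …, a_4) = (0, 1, 0, 0, 0)

v_7(7) = 1, so a_0 = ... = a_0 = 0. Factor out: x = 7^1 · u with u = 1 a unit in ℤ_7. Expand u iteratively via a_{v+i} = u_i mod 7, u_{i+1} = (u_i − a_{v+i})/7:
  u_0 = 1;  a_1 = 1;  u_1 = (u_0 − 1)/7 = 0
  u_1 = 0;  a_2 = 0;  u_2 = (u_1 − 0)/7 = 0
  u_2 = 0;  a_3 = 0;  u_3 = (u_2 − 0)/7 = 0
  u_3 = 0;  a_4 = 0;  u_4 = (u_3 − 0)/7 = 0
Digits: (0, 1, 0, 0, 0).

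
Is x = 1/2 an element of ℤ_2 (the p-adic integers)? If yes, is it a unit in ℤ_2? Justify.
x ∉ ℤ_2 (v_2(x) = -1 < 0)

ℤ_2 = {x ∈ ℚ_2 : v_2(x) ≥ 0} and ℤ_2^× = {x ∈ ℤ_2 : v_2(x) = 0}. Here v_2(1/2) = v_2(num) − v_2(den) = -1; compare against these criteria.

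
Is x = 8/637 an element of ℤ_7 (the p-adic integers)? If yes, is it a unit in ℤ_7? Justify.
x ∉ ℤ_7 (v_7(x) = -2 < 0)

ℤ_7 = {x ∈ ℚ_7 : v_7(x) ≥ 0} and ℤ_7^× = {x ∈ ℤ_7 : v_7(x) = 0}. Here v_7(8/637) = v_7(num) − v_7(den) = -2; compare against these criteria.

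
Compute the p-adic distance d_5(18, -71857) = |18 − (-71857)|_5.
d_5(18, -71857) = 1/3125

Step 1 — x − y = 18 − (-71857) = 71875. Step 2 — v_5(71875) = 5 (factor: 71875 = (5^5 · 23); the sign does not affect v_p). Step 3 — |x − y|_5 = 5^{-5} = 1/3125.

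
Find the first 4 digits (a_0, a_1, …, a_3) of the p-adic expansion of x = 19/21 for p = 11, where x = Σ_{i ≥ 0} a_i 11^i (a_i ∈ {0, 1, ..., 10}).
(a_0, …, a_3) = (3, 4, 8, 5)

v_11(19/21) = 0 (numerator and denominator both coprime to 11), so x ∈ ℤ_11^×. Compute digits iteratively via a_i = x_i mod 11, x_{i+1} = (x_i − a_i)/11, with x_0 = x:
  x_0 = 19/21;  a_0 = 3;  x_1 = (x_0 − 3)/11 = -4/21
  x_1 = -4/21;  a_1 = 4;  x_2 = (x_1 − 4)/11 = -8/21
  x_2 = -8/21;  a_2 = 8;  x_3 = (x_2 − 8)/11 = -16/21
  x_3 = -16/21;  a_3 = 5;  x_4 = (x_3 − 5)/11 = -11/21
Digits: (3, 4, 8, 5).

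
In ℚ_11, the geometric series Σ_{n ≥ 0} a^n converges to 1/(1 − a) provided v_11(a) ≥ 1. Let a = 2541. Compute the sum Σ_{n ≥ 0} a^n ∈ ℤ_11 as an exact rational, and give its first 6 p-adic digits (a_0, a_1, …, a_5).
Σ a^n = 1/(1 − a) = -1/2540;  first 6 digits = (1, 0, 10, 1, 1, 7)

v_11(a) = 2 ≥ 1, so the series converges in ℤ_11 to 1/(1 − a) = 1/(1 − 2541) = -1/2540. Expand this rational in ℤ_11: compute digits iteratively via d_i = x_i mod 11, x_{i+1} = (x_i − d_i)/11. The first 6 digits are (1, 0, 10, 1, 1, 7).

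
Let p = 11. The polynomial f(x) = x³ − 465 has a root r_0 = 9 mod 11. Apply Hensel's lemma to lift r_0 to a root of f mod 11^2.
r_1 = 108 (mod 121)

Hensel: r_{i+1} = r_i − f(r_i)/f′(r_i) mod 11^{i+2}, where f′(x) = 3x². Iterate:
  r_0 = 9 (mod 11)
  r_1 = 108 (mod 121)
Final: r = 108 with f(r) ≡ 0 mod 11^2.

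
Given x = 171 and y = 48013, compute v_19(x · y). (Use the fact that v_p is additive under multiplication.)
v_19(8210223) = 4

v_p(x) = 1 (factor: 171 = 19^1 · 9); v_p(y) = 3 (factor: 48013 = 19^3 · 7). Additivity: v_p(xy) = v_p(x) + v_p(y) = 1 + 3 = 4. (Direct check: xy = 8210223 = 19^4 · (63).)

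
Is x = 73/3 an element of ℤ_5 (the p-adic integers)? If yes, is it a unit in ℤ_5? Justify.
x ∈ ℤ_5^× (unit); v_5(x) = 0

ℤ_5 = {x ∈ ℚ_5 : v_5(x) ≥ 0} and ℤ_5^× = {x ∈ ℤ_5 : v_5(x) = 0}. Here v_5(73/3) = v_5(num) − v_5(den) = 0; compare against these criteria.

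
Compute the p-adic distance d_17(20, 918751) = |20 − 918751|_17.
d_17(20, 918751) = 1/83521

Step 1 — x − y = 20 − 918751 = -918731. Step 2 — v_17(-918731) = 4 (factor: -918731 = −(17^4 · 11); the sign does not affect v_p). Step 3 — |x − y|_17 = 17^{-4} = 1/83521.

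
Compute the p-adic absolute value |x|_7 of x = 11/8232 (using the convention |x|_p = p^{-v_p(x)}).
|11/8232|_7 = 343

Step 1 — compute v_7(x) by factoring powers of 7 out of the numerator and denominator: v_7(11/8232) = -3. Step 2 — apply |x|_p = p^{-v_p(x)} = 7^{3} = 343.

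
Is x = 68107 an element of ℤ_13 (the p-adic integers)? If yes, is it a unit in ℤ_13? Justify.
x ∈ ℤ_13 but not a unit; v_13(x) = 3 > 0

ℤ_13 = {x ∈ ℚ_13 : v_13(x) ≥ 0} and ℤ_13^× = {x ∈ ℤ_13 : v_13(x) = 0}. Here v_13(68107) = v_13(num) − v_13(den) = 3; compare against these criteria.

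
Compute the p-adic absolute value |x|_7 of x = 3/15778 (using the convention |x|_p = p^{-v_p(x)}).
|3/15778|_7 = 343

Step 1 — compute v_7(x) by factoring powers of 7 out of the numerator and denominator: v_7(3/15778) = -3. Step 2 — apply |x|_p = p^{-v_p(x)} = 7^{3} = 343.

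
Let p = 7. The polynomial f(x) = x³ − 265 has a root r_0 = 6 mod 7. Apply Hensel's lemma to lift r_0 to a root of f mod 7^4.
r_3 = 251 (mod 2401)

Hensel: r_{i+1} = r_i − f(r_i)/f′(r_i) mod 7^{i+2}, where f′(x) = 3x². Iterate:
  r_0 = 6 (mod 7)
  r_1 = 6 (mod 49)
  r_2 = 251 (mod 343)
  r_3 = 251 (mod 2401)
Final: r = 251 with f(r) ≡ 0 mod 7^4.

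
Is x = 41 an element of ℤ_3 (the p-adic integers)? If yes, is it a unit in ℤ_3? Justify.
x ∈ ℤ_3^× (unit); v_3(x) = 0

ℤ_3 = {x ∈ ℚ_3 : v_3(x) ≥ 0} and ℤ_3^× = {x ∈ ℤ_3 : v_3(x) = 0}. Here v_3(41) = v_3(num) − v_3(den) = 0; compare against these criteria.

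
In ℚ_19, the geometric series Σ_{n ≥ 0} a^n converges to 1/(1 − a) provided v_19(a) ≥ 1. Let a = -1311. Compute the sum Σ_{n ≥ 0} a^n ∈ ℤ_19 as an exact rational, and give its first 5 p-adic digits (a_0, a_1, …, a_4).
Σ a^n = 1/(1 − a) = 1/1312;  first 5 digits = (1, 7, 7, 4, 1)

v_19(a) = 1 ≥ 1, so the series converges in ℤ_19 to 1/(1 − a) = 1/(1 − (-1311)) = 1/1312. Expand this rational in ℤ_19: compute digits iteratively via d_i = x_i mod 19, x_{i+1} = (x_i − d_i)/19. The first 5 digits are (1, 7, 7, 4, 1).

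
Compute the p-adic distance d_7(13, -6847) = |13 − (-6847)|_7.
d_7(13, -6847) = 1/343

Step 1 — x − y = 13 − (-6847) = 6860. Step 2 — v_7(6860) = 3 (factor: 6860 = (7^3 · 20); the sign does not affect v_p). Step 3 — |x − y|_7 = 7^{-3} = 1/343.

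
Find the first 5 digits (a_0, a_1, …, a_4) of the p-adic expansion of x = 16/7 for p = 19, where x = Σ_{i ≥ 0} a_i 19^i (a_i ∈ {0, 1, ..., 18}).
(a_0, …, a_4) = (5, 8, 5, 16, 10)

v_19(16/7) = 0 (numerator and denominator both coprime to 19), so x ∈ ℤ_19^×. Compute digits iteratively via a_i = x_i mod 19, x_{i+1} = (x_i − a_i)/19, with x_0 = x:
  x_0 = 16/7;  a_0 = 5;  x_1 = (x_0 − 5)/19 = -1/7
  x_1 = -1/7;  a_1 = 8;  x_2 = (x_1 − 8)/19 = -3/7
  x_2 = -3/7;  a_2 = 5;  x_3 = (x_2 − 5)/19 = -2/7
  x_3 = -2/7;  a_3 = 16;  x_4 = (x_3 − 16)/19 = -6/7
  x_4 = -6/7;  a_4 = 10;  x_5 = (x_4 − 10)/19 = -4/7
Digits: (5, 8, 5, 16, 10).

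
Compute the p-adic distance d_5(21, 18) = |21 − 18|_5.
d_5(21, 18) = 1

Step 1 — x − y = 21 − 18 = 3. Step 2 — v_5(3) = 0 (factor: 3 = (5^0 · 3); the sign does not affect v_p). Step 3 — |x − y|_5 = 5^{0} = 1.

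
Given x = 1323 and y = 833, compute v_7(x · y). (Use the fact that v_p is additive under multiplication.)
v_7(1102059) = 4

v_p(x) = 2 (factor: 1323 = 7^2 · 27); v_p(y) = 2 (factor: 833 = 7^2 · 17). Additivity: v_p(xy) = v_p(x) + v_p(y) = 2 + 2 = 4. (Direct check: xy = 1102059 = 7^4 · (459).)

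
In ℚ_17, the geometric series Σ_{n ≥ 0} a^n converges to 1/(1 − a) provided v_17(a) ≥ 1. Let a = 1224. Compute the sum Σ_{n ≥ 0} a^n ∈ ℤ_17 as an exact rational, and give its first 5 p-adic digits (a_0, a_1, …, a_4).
Σ a^n = 1/(1 − a) = -1/1223;  first 5 digits = (1, 4, 3, 12, 10)

v_17(a) = 1 ≥ 1, so the series converges in ℤ_17 to 1/(1 − a) = 1/(1 − 1224) = -1/1223. Expand this rational in ℤ_17: compute digits iteratively via d_i = x_i mod 17, x_{i+1} = (x_i − d_i)/17. The first 5 digits are (1, 4, 3, 12, 10).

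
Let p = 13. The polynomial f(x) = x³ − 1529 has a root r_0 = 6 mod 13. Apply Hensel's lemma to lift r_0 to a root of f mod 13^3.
r_2 = 2151 (mod 2197)

Hensel: r_{i+1} = r_i − f(r_i)/f′(r_i) mod 13^{i+2}, where f′(x) = 3x². Iterate:
  r_0 = 6 (mod 13)
  r_1 = 123 (mod 169)
  r_2 = 2151 (mod 2197)
Final: r = 2151 with f(r) ≡ 0 mod 13^3.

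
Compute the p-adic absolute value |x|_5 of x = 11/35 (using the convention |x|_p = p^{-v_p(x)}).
|11/35|_5 = 5

Step 1 — compute v_5(x) by factoring powers of 5 out of the numerator and denominator: v_5(11/35) = -1. Step 2 — apply |x|_p = p^{-v_p(x)} = 5^{1} = 5.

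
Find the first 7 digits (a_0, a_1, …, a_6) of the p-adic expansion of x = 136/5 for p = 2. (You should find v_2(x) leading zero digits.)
(a_0, …, a_6) = (0, 0, 0, 1, 0, 1, 1)

v_2(136/5) = 3, so a_0 = ... = a_2 = 0. Factor out: x = 2^3 · u with u = 17/5 a unit in ℤ_2. Expand u iteratively via a_{v+i} = u_i mod 2, u_{i+1} = (u_i − a_{v+i})/2:
  u_0 = 17/5;  a_3 = 1;  u_1 = (u_0 − 1)/2 = 6/5
  u_1 = 6/5;  a_4 = 0;  u_2 = (u_1 − 0)/2 = 3/5
  u_2 = 3/5;  a_5 = 1;  u_3 = (u_2 − 1)/2 = -1/5
  u_3 = -1/5;  a_6 = 1;  u_4 = (u_3 − 1)/2 = -3/5
Digits: (0, 0, 0, 1, 0, 1, 1).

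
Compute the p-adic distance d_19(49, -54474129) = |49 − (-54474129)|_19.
d_19(49, -54474129) = 1/2476099

Step 1 — x − y = 49 − (-54474129) = 54474178. Step 2 — v_19(54474178) = 5 (factor: 54474178 = (19^5 · 22); the sign does not affect v_p). Step 3 — |x − y|_19 = 19^{-5} = 1/2476099.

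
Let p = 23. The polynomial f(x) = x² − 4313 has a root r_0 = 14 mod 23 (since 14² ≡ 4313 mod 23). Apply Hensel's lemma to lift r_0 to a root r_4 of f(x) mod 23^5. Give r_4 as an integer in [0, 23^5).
r_4 = 497251 (mod 6436343)

Hensel's recurrence: r_{i+1} = r_i − f(r_i)·(f′(r_i))^{-1} mod 23^{i+2}, with f′(x) = 2x. Iterate:
  r_0 = 14 (mod 23)
  r_1 = 520 (mod 529)
  r_2 = 10571 (mod 12167)
  r_3 = 217410 (mod 279841)
  r_4 = 497251 (mod 6436343)
Final: r_4 = 497251, and one checks f(r_4) ≡ 0 mod 23^5.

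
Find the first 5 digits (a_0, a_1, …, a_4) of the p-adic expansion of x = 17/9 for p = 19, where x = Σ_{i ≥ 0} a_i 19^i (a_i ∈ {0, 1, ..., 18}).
(a_0, …, a_4) = (4, 2, 2, 2, 2)

v_19(17/9) = 0 (numerator and denominator both coprime to 19), so x ∈ ℤ_19^×. Compute digits iteratively via a_i = x_i mod 19, x_{i+1} = (x_i − a_i)/19, with x_0 = x:
  x_0 = 17/9;  a_0 = 4;  x_1 = (x_0 − 4)/19 = -1/9
  x_1 = -1/9;  a_1 = 2;  x_2 = (x_1 − 2)/19 = -1/9
  x_2 = -1/9;  a_2 = 2;  x_3 = (x_2 − 2)/19 = -1/9
  x_3 = -1/9;  a_3 = 2;  x_4 = (x_3 − 2)/19 = -1/9
  x_4 = -1/9;  a_4 = 2;  x_5 = (x_4 − 2)/19 = -1/9
Digits: (4, 2, 2, 2, 2).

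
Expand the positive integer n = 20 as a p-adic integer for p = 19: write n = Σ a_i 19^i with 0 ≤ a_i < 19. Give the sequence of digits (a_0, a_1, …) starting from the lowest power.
(a_0, a_1, …) = (1, 1)

Repeated division by 19 gives the digits low-to-high: 20 = 1 + 1·19^1. Digit sequence: (1, 1).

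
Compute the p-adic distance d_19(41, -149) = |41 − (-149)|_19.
d_19(41, -149) = 1/19

Step 1 — x − y = 41 − (-149) = 190. Step 2 — v_19(190) = 1 (factor: 190 = (19^1 · 10); the sign does not affect v_p). Step 3 — |x − y|_19 = 19^{-1} = 1/19.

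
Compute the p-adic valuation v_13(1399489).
v_13(1399489) = 4

v_13(n) is the largest exponent k such that 13^k divides n. Factor out: 1399489 = 13^4 · 49. (Sign doesn't affect v_p.) So v_13(1399489) = 4.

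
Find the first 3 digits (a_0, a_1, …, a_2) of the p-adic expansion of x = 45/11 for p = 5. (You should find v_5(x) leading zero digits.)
(a_0, …, a_2) = (0, 4, 3)

v_5(45/11) = 1, so a_0 = ... = a_0 = 0. Factor out: x = 5^1 · u with u = 9/11 a unit in ℤ_5. Expand u iteratively via a_{v+i} = u_i mod 5, u_{i+1} = (u_i − a_{v+i})/5:
  u_0 = 9/11;  a_1 = 4;  u_1 = (u_0 − 4)/5 = -7/11
  u_1 = -7/11;  a_2 = 3;  u_2 = (u_1 − 3)/5 = -8/11
Digits: (0, 4, 3).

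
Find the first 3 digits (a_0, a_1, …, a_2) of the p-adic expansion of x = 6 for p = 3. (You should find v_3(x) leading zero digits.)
(a_0, …, a_2) = (0, 2, 0)

v_3(6) = 1, so a_0 = ... = a_0 = 0. Factor out: x = 3^1 · u with u = 2 a unit in ℤ_3. Expand u iteratively via a_{v+i} = u_i mod 3, u_{i+1} = (u_i − a_{v+i})/3:
  u_0 = 2;  a_1 = 2;  u_1 = (u_0 − 2)/3 = 0
  u_1 = 0;  a_2 = 0;  u_2 = (u_1 − 0)/3 = 0
Digits: (0, 2, 0).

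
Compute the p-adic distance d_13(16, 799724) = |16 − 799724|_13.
d_13(16, 799724) = 1/28561

Step 1 — x − y = 16 − 799724 = -799708. Step 2 — v_13(-799708) = 4 (factor: -799708 = −(13^4 · 28); the sign does not affect v_p). Step 3 — |x − y|_13 = 13^{-4} = 1/28561.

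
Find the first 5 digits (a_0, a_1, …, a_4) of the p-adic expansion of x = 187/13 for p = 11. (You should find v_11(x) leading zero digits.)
(a_0, …, a_4) = (0, 3, 10, 5, 2)

v_11(187/13) = 1, so a_0 = ... = a_0 = 0. Factor out: x = 11^1 · u with u = 17/13 a unit in ℤ_11. Expand u iteratively via a_{v+i} = u_i mod 11, u_{i+1} = (u_i − a_{v+i})/11:
  u_0 = 17/13;  a_1 = 3;  u_1 = (u_0 − 3)/11 = -2/13
  u_1 = -2/13;  a_2 = 10;  u_2 = (u_1 − 10)/11 = -12/13
  u_2 = -12/13;  a_3 = 5;  u_3 = (u_2 − 5)/11 = -7/13
  u_3 = -7/13;  a_4 = 2;  u_4 = (u_3 − 2)/11 = -3/13
Digits: (0, 3, 10, 5, 2).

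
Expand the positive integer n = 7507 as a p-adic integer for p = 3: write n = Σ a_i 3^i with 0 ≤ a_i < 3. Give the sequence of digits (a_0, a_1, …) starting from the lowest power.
(a_0, a_1, …) = (1, 0, 0, 2, 2, 0, 1, 0, 1)

Repeated division by 3 gives the digits low-to-high: 7507 = 1 + 2·3^3 + 2·3^4 + 1·3^6 + 1·3^8. Digit sequence: (1, 0, 0, 2, 2, 0, 1, 0, 1).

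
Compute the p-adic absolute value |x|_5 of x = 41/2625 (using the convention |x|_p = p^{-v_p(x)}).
|41/2625|_5 = 125

Step 1 — compute v_5(x) by factoring powers of 5 out of the numerator and denominator: v_5(41/2625) = -3. Step 2 — apply |x|_p = p^{-v_p(x)} = 5^{3} = 125.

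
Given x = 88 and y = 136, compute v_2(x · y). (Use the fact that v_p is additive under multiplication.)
v_2(11968) = 6

v_p(x) = 3 (factor: 88 = 2^3 · 11); v_p(y) = 3 (factor: 136 = 2^3 · 17). Additivity: v_p(xy) = v_p(x) + v_p(y) = 3 + 3 = 6. (Direct check: xy = 11968 = 2^6 · (187).)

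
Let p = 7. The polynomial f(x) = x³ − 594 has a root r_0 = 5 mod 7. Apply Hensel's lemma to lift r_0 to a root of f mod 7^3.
r_2 = 187 (mod 343)

Hensel: r_{i+1} = r_i − f(r_i)/f′(r_i) mod 7^{i+2}, where f′(x) = 3x². Iterate:
  r_0 = 5 (mod 7)
  r_1 = 40 (mod 49)
  r_2 = 187 (mod 343)
Final: r = 187 with f(r) ≡ 0 mod 7^3.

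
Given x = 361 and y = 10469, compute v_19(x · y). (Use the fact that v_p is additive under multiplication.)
v_19(3779309) = 4

v_p(x) = 2 (factor: 361 = 19^2 · 1); v_p(y) = 2 (factor: 10469 = 19^2 · 29). Additivity: v_p(xy) = v_p(x) + v_p(y) = 2 + 2 = 4. (Direct check: xy = 3779309 = 19^4 · (29).)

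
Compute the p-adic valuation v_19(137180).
v_19(137180) = 3

v_19(n) is the largest exponent k such that 19^k divides n. Factor out: 137180 = 19^3 · 20. (Sign doesn't affect v_p.) So v_19(137180) = 3.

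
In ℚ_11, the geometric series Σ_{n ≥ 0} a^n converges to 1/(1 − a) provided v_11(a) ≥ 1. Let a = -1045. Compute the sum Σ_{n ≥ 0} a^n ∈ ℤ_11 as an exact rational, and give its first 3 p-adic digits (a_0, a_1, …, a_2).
Σ a^n = 1/(1 − a) = 1/1046;  first 3 digits = (1, 4, 7)

v_11(a) = 1 ≥ 1, so the series converges in ℤ_11 to 1/(1 − a) = 1/(1 − (-1045)) = 1/1046. Expand this rational in ℤ_11: compute digits iteratively via d_i = x_i mod 11, x_{i+1} = (x_i − d_i)/11. The first 3 digits are (1, 4, 7).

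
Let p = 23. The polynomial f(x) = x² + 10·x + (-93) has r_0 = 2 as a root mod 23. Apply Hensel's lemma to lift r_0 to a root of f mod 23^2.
r_1 = 347 (mod 529)

Hensel: r_{i+1} = r_i − f(r_i)·(f′(r_i))^{-1} mod 23^{i+2}, f′(x) = 2x + 10. Iterate:
  r_0 = 2 (mod 23)
  r_1 = 347 (mod 529)
Final: r = 347 satisfies f(r) ≡ 0 mod 23^2.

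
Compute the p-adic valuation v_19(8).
v_19(8) = 0

v_19(n) is the largest exponent k such that 19^k divides n. Factor out: 8 = 19^0 · 8. (Sign doesn't affect v_p.) So v_19(8) = 0.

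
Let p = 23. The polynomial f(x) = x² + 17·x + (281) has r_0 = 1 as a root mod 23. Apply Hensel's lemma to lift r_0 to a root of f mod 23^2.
r_1 = 208 (mod 529)

Hensel: r_{i+1} = r_i − f(r_i)·(f′(r_i))^{-1} mod 23^{i+2}, f′(x) = 2x + 17. Iterate:
  r_0 = 1 (mod 23)
  r_1 = 208 (mod 529)
Final: r = 208 satisfies f(r) ≡ 0 mod 23^2.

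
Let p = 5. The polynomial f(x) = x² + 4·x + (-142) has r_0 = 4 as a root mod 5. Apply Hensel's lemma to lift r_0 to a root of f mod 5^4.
r_3 = 209 (mod 625)

Hensel: r_{i+1} = r_i − f(r_i)·(f′(r_i))^{-1} mod 5^{i+2}, f′(x) = 2x + 4. Iterate:
  r_0 = 4 (mod 5)
  r_1 = 9 (mod 25)
  r_2 = 84 (mod 125)
  r_3 = 209 (mod 625)
Final: r = 209 satisfies f(r) ≡ 0 mod 5^4.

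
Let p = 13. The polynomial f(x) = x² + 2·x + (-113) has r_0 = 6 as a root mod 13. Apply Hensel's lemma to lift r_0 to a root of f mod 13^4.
r_3 = 5986 (mod 28561)

Hensel: r_{i+1} = r_i − f(r_i)·(f′(r_i))^{-1} mod 13^{i+2}, f′(x) = 2x + 2. Iterate:
  r_0 = 6 (mod 13)
  r_1 = 71 (mod 169)
  r_2 = 1592 (mod 2197)
  r_3 = 5986 (mod 28561)
Final: r = 5986 satisfies f(r) ≡ 0 mod 13^4.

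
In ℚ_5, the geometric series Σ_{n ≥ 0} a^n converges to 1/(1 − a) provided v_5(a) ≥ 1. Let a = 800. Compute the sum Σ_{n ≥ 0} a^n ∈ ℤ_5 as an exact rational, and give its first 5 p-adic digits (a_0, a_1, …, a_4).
Σ a^n = 1/(1 − a) = -1/799;  first 5 digits = (1, 0, 2, 1, 0)

v_5(a) = 2 ≥ 1, so the series converges in ℤ_5 to 1/(1 − a) = 1/(1 − 800) = -1/799. Expand this rational in ℤ_5: compute digits iteratively via d_i = x_i mod 5, x_{i+1} = (x_i − d_i)/5. The first 5 digits are (1, 0, 2, 1, 0).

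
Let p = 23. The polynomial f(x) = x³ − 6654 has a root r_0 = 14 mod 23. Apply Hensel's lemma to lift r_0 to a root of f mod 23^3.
r_2 = 7558 (mod 12167)

Hensel: r_{i+1} = r_i − f(r_i)/f′(r_i) mod 23^{i+2}, where f′(x) = 3x². Iterate:
  r_0 = 14 (mod 23)
  r_1 = 152 (mod 529)
  r_2 = 7558 (mod 12167)
Final: r = 7558 with f(r) ≡ 0 mod 23^3.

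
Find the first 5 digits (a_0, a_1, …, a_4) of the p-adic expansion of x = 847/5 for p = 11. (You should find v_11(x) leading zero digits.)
(a_0, …, a_4) = (0, 0, 8, 6, 6)

v_11(847/5) = 2, so a_0 = ... = a_1 = 0. Factor out: x = 11^2 · u with u = 7/5 a unit in ℤ_11. Expand u iteratively via a_{v+i} = u_i mod 11, u_{i+1} = (u_i − a_{v+i})/11:
  u_0 = 7/5;  a_2 = 8;  u_1 = (u_0 − 8)/11 = -3/5
  u_1 = -3/5;  a_3 = 6;  u_2 = (u_1 − 6)/11 = -3/5
  u_2 = -3/5;  a_4 = 6;  u_3 = (u_2 − 6)/11 = -3/5
Digits: (0, 0, 8, 6, 6).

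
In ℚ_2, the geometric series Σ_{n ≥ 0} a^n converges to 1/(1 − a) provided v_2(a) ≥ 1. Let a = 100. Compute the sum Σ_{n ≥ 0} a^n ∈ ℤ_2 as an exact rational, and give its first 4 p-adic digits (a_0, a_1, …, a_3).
Σ a^n = 1/(1 − a) = -1/99;  first 4 digits = (1, 0, 1, 0)

v_2(a) = 2 ≥ 1, so the series converges in ℤ_2 to 1/(1 − a) = 1/(1 − 100) = -1/99. Expand this rational in ℤ_2: compute digits iteratively via d_i = x_i mod 2, x_{i+1} = (x_i − d_i)/2. The first 4 digits are (1, 0, 1, 0).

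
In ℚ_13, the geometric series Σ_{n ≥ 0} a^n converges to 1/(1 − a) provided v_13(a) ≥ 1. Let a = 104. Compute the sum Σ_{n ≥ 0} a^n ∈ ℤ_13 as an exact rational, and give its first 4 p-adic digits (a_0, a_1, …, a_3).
Σ a^n = 1/(1 − a) = -1/103;  first 4 digits = (1, 8, 12, 9)

v_13(a) = 1 ≥ 1, so the series converges in ℤ_13 to 1/(1 − a) = 1/(1 − 104) = -1/103. Expand this rational in ℤ_13: compute digits iteratively via d_i = x_i mod 13, x_{i+1} = (x_i − d_i)/13. The first 4 digits are (1, 8, 12, 9).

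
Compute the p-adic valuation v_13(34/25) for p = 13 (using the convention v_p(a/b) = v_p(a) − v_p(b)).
v_13(34/25) = 0

Factor powers of 13 from the numerator and denominator of the reduced fraction: 34 = 13^0 · 34 and 25 = 13^0 · 25. Apply v_p(a/b) = v_p(a) − v_p(b): v_13(34/25) = 0 − 0 = 0.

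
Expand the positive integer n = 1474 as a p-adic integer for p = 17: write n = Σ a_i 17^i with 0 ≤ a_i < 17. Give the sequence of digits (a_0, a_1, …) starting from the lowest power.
(a_0, a_1, …) = (12, 1, 5)

Repeated division by 17 gives the digits low-to-high: 1474 = 12 + 1·17^1 + 5·17^2. Digit sequence: (12, 1, 5).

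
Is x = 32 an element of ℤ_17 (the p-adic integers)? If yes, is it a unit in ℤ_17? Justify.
x ∈ ℤ_17^× (unit); v_17(x) = 0

ℤ_17 = {x ∈ ℚ_17 : v_17(x) ≥ 0} and ℤ_17^× = {x ∈ ℤ_17 : v_17(x) = 0}. Here v_17(32) = v_17(num) − v_17(den) = 0; compare against these criteria.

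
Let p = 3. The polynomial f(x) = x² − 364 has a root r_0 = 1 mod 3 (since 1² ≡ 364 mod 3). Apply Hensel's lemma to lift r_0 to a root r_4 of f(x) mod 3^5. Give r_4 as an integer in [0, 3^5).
r_4 = 232 (mod 243)

Hensel's recurrence: r_{i+1} = r_i − f(r_i)·(f′(r_i))^{-1} mod 3^{i+2}, with f′(x) = 2x. Iterate:
  r_0 = 1 (mod 3)
  r_1 = 7 (mod 9)
  r_2 = 16 (mod 27)
  r_3 = 70 (mod 81)
  r_4 = 232 (mod 243)
Final: r_4 = 232, and one checks f(r_4) ≡ 0 mod 3^5.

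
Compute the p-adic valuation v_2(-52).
v_2(-52) = 2

v_2(n) is the largest exponent k such that 2^k divides n. Factor out: -52 = -2^2 · 13. (Sign doesn't affect v_p.) So v_2(-52) = 2.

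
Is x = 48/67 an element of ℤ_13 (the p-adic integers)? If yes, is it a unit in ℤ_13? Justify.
x ∈ ℤ_13^× (unit); v_13(x) = 0

ℤ_13 = {x ∈ ℚ_13 : v_13(x) ≥ 0} and ℤ_13^× = {x ∈ ℤ_13 : v_13(x) = 0}. Here v_13(48/67) = v_13(num) − v_13(den) = 0; compare against these criteria.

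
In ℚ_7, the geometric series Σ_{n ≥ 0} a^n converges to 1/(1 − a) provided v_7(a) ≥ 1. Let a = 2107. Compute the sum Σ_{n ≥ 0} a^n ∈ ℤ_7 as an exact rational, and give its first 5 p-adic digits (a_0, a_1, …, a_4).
Σ a^n = 1/(1 − a) = -1/2106;  first 5 digits = (1, 0, 1, 6, 1)

v_7(a) = 2 ≥ 1, so the series converges in ℤ_7 to 1/(1 − a) = 1/(1 − 2107) = -1/2106. Expand this rational in ℤ_7: compute digits iteratively via d_i = x_i mod 7, x_{i+1} = (x_i − d_i)/7. The first 5 digits are (1, 0, 1, 6, 1).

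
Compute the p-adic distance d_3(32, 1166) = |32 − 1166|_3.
d_3(32, 1166) = 1/81

Step 1 — x − y = 32 − 1166 = -1134. Step 2 — v_3(-1134) = 4 (factor: -1134 = −(3^4 · 14); the sign does not affect v_p). Step 3 — |x − y|_3 = 3^{-4} = 1/81.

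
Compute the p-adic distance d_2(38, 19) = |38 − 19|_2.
d_2(38, 19) = 1

Step 1 — x − y = 38 − 19 = 19. Step 2 — v_2(19) = 0 (factor: 19 = (2^0 · 19); the sign does not affect v_p). Step 3 — |x − y|_2 = 2^{0} = 1.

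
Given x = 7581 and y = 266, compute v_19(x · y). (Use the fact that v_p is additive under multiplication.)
v_19(2016546) = 3

v_p(x) = 2 (factor: 7581 = 19^2 · 21); v_p(y) = 1 (factor: 266 = 19^1 · 14). Additivity: v_p(xy) = v_p(x) + v_p(y) = 2 + 1 = 3. (Direct check: xy = 2016546 = 19^3 · (294).)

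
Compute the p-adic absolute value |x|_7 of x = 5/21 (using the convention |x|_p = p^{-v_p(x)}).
|5/21|_7 = 7

Step 1 — compute v_7(x) by factoring powers of 7 out of the numerator and denominator: v_7(5/21) = -1. Step 2 — apply |x|_p = p^{-v_p(x)} = 7^{1} = 7.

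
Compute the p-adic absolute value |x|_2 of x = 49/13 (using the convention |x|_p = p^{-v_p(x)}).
|49/13|_2 = 1

Step 1 — compute v_2(x) by factoring powers of 2 out of the numerator and denominator: v_2(49/13) = 0. Step 2 — apply |x|_p = p^{-v_p(x)} = 2^{0} = 1.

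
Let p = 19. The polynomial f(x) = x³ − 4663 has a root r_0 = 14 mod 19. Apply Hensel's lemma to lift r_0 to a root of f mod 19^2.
r_1 = 261 (mod 361)

Hensel: r_{i+1} = r_i − f(r_i)/f′(r_i) mod 19^{i+2}, where f′(x) = 3x². Iterate:
  r_0 = 14 (mod 19)
  r_1 = 261 (mod 361)
Final: r = 261 with f(r) ≡ 0 mod 19^2.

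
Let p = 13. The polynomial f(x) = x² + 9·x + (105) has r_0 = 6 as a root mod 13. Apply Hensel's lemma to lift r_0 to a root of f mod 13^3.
r_2 = 552 (mod 2197)

Hensel: r_{i+1} = r_i − f(r_i)·(f′(r_i))^{-1} mod 13^{i+2}, f′(x) = 2x + 9. Iterate:
  r_0 = 6 (mod 13)
  r_1 = 45 (mod 169)
  r_2 = 552 (mod 2197)
Final: r = 552 satisfies f(r) ≡ 0 mod 13^3.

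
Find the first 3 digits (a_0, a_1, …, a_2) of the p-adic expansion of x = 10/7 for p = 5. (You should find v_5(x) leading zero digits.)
(a_0, …, a_2) = (0, 1, 2)

v_5(10/7) = 1, so a_0 = ... = a_0 = 0. Factor out: x = 5^1 · u with u = 2/7 a unit in ℤ_5. Expand u iteratively via a_{v+i} = u_i mod 5, u_{i+1} = (u_i − a_{v+i})/5:
  u_0 = 2/7;  a_1 = 1;  u_1 = (u_0 − 1)/5 = -1/7
  u_1 = -1/7;  a_2 = 2;  u_2 = (u_1 − 2)/5 = -3/7
Digits: (0, 1, 2).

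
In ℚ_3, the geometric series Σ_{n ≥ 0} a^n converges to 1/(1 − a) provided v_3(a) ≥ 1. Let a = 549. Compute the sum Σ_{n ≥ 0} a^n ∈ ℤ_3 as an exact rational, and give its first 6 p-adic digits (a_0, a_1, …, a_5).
Σ a^n = 1/(1 − a) = -1/548;  first 6 digits = (1, 0, 1, 2, 1, 0)

v_3(a) = 2 ≥ 1, so the series converges in ℤ_3 to 1/(1 − a) = 1/(1 − 549) = -1/548. Expand this rational in ℤ_3: compute digits iteratively via d_i = x_i mod 3, x_{i+1} = (x_i − d_i)/3. The first 6 digits are (1, 0, 1, 2, 1, 0).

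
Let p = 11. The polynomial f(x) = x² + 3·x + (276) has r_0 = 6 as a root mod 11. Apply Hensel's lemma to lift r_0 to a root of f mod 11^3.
r_2 = 1194 (mod 1331)

Hensel: r_{i+1} = r_i − f(r_i)·(f′(r_i))^{-1} mod 11^{i+2}, f′(x) = 2x + 3. Iterate:
  r_0 = 6 (mod 11)
  r_1 = 105 (mod 121)
  r_2 = 1194 (mod 1331)
Final: r = 1194 satisfies f(r) ≡ 0 mod 11^3.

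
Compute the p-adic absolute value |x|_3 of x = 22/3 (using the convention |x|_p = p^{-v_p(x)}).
|22/3|_3 = 3

Step 1 — compute v_3(x) by factoring powers of 3 out of the numerator and denominator: v_3(22/3) = -1. Step 2 — apply |x|_p = p^{-v_p(x)} = 3^{1} = 3.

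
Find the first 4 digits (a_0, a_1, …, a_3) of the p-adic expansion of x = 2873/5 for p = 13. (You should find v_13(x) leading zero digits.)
(a_0, …, a_3) = (0, 0, 6, 5)

v_13(2873/5) = 2, so a_0 = ... = a_1 = 0. Factor out: x = 13^2 · u with u = 17/5 a unit in ℤ_13. Expand u iteratively via a_{v+i} = u_i mod 13, u_{i+1} = (u_i − a_{v+i})/13:
  u_0 = 17/5;  a_2 = 6;  u_1 = (u_0 − 6)/13 = -1/5
  u_1 = -1/5;  a_3 = 5;  u_2 = (u_1 − 5)/13 = -2/5
Digits: (0, 0, 6, 5).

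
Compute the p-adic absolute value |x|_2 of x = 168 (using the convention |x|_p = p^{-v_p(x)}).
|168|_2 = 1/8

Step 1 — compute v_2(x) by factoring powers of 2 out of the numerator and denominator: v_2(168) = 3. Step 2 — apply |x|_p = p^{-v_p(x)} = 2^{-3} = 1/8.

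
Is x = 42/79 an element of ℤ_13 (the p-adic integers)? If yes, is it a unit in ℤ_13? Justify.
x ∈ ℤ_13^× (unit); v_13(x) = 0

ℤ_13 = {x ∈ ℚ_13 : v_13(x) ≥ 0} and ℤ_13^× = {x ∈ ℤ_13 : v_13(x) = 0}. Here v_13(42/79) = v_13(num) − v_13(den) = 0; compare against these criteria.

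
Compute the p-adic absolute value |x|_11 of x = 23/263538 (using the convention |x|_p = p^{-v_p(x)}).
|23/263538|_11 = 14641

Step 1 — compute v_11(x) by factoring powers of 11 out of the numerator and denominator: v_11(23/263538) = -4. Step 2 — apply |x|_p = p^{-v_p(x)} = 11^{4} = 14641.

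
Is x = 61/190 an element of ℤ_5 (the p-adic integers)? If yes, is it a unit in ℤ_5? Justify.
x ∉ ℤ_5 (v_5(x) = -1 < 0)

ℤ_5 = {x ∈ ℚ_5 : v_5(x) ≥ 0} and ℤ_5^× = {x ∈ ℤ_5 : v_5(x) = 0}. Here v_5(61/190) = v_5(num) − v_5(den) = -1; compare against these criteria.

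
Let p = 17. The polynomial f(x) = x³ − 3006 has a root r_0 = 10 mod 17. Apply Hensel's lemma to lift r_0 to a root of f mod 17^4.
r_3 = 43122 (mod 83521)

Hensel: r_{i+1} = r_i − f(r_i)/f′(r_i) mod 17^{i+2}, where f′(x) = 3x². Iterate:
  r_0 = 10 (mod 17)
  r_1 = 61 (mod 289)
  r_2 = 3818 (mod 4913)
  r_3 = 43122 (mod 83521)
Final: r = 43122 with f(r) ≡ 0 mod 17^4.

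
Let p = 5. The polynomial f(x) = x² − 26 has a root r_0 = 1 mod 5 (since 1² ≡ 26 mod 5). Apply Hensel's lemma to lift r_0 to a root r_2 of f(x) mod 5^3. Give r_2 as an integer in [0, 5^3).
r_2 = 76 (mod 125)

Hensel's recurrence: r_{i+1} = r_i − f(r_i)·(f′(r_i))^{-1} mod 5^{i+2}, with f′(x) = 2x. Iterate:
  r_0 = 1 (mod 5)
  r_1 = 1 (mod 25)
  r_2 = 76 (mod 125)
Final: r_2 = 76, and one checks f(r_2) ≡ 0 mod 5^3.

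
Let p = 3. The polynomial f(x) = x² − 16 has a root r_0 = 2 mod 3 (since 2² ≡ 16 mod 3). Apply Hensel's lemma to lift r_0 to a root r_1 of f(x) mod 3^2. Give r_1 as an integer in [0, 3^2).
r_1 = 5 (mod 9)

Hensel's recurrence: r_{i+1} = r_i − f(r_i)·(f′(r_i))^{-1} mod 3^{i+2}, with f′(x) = 2x. Iterate:
  r_0 = 2 (mod 3)
  r_1 = 5 (mod 9)
Final: r_1 = 5, and one checks f(r_1) ≡ 0 mod 3^2.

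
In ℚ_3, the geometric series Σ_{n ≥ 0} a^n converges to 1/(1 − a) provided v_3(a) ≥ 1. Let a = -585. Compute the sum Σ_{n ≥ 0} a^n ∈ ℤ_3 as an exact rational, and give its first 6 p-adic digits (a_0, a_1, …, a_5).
Σ a^n = 1/(1 − a) = 1/586;  first 6 digits = (1, 0, 1, 2, 2, 1)

v_3(a) = 2 ≥ 1, so the series converges in ℤ_3 to 1/(1 − a) = 1/(1 − (-585)) = 1/586. Expand this rational in ℤ_3: compute digits iteratively via d_i = x_i mod 3, x_{i+1} = (x_i − d_i)/3. The first 6 digits are (1, 0, 1, 2, 2, 1).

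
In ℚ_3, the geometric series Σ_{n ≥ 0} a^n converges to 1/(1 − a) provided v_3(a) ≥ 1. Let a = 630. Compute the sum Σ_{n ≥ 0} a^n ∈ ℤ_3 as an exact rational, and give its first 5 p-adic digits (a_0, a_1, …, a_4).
Σ a^n = 1/(1 − a) = -1/629;  first 5 digits = (1, 0, 1, 2, 2)

v_3(a) = 2 ≥ 1, so the series converges in ℤ_3 to 1/(1 − a) = 1/(1 − 630) = -1/629. Expand this rational in ℤ_3: compute digits iteratively via d_i = x_i mod 3, x_{i+1} = (x_i − d_i)/3. The first 5 digits are (1, 0, 1, 2, 2).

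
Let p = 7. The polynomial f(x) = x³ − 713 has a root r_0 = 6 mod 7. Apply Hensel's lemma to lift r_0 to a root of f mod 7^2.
r_1 = 41 (mod 49)

Hensel: r_{i+1} = r_i − f(r_i)/f′(r_i) mod 7^{i+2}, where f′(x) = 3x². Iterate:
  r_0 = 6 (mod 7)
  r_1 = 41 (mod 49)
Final: r = 41 with f(r) ≡ 0 mod 7^2.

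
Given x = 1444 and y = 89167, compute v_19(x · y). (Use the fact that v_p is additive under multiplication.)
v_19(128757148) = 5

v_p(x) = 2 (factor: 1444 = 19^2 · 4); v_p(y) = 3 (factor: 89167 = 19^3 · 13). Additivity: v_p(xy) = v_p(x) + v_p(y) = 2 + 3 = 5. (Direct check: xy = 128757148 = 19^5 · (52).)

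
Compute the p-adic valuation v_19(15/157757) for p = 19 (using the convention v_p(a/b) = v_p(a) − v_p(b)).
v_19(15/157757) = -3

Factor powers of 19 from the numerator and denominator of the reduced fraction: 15 = 19^0 · 15 and 157757 = 19^3 · 23. Apply v_p(a/b) = v_p(a) − v_p(b): v_19(15/157757) = 0 − 3 = -3.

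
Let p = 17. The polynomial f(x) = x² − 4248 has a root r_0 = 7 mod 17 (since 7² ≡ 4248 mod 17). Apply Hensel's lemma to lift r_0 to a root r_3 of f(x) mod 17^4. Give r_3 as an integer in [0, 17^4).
r_3 = 30301 (mod 83521)

Hensel's recurrence: r_{i+1} = r_i − f(r_i)·(f′(r_i))^{-1} mod 17^{i+2}, with f′(x) = 2x. Iterate:
  r_0 = 7 (mod 17)
  r_1 = 245 (mod 289)
  r_2 = 823 (mod 4913)
  r_3 = 30301 (mod 83521)
Final: r_3 = 30301, and one checks f(r_3) ≡ 0 mod 17^4.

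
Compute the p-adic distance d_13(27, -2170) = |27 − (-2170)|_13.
d_13(27, -2170) = 1/2197

Step 1 — x − y = 27 − (-2170) = 2197. Step 2 — v_13(2197) = 3 (factor: 2197 = (13^3 · 1); the sign does not affect v_p). Step 3 — |x − y|_13 = 13^{-3} = 1/2197.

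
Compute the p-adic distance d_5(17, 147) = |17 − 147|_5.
d_5(17, 147) = 1/5

Step 1 — x − y = 17 − 147 = -130. Step 2 — v_5(-130) = 1 (factor: -130 = −(5^1 · 26); the sign does not affect v_p). Step 3 — |x − y|_5 = 5^{-1} = 1/5.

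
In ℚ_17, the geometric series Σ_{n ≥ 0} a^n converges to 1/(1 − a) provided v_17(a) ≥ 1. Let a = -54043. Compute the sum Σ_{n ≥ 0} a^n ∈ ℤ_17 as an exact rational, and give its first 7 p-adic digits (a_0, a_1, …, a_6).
Σ a^n = 1/(1 − a) = 1/54044;  first 7 digits = (1, 0, 0, 6, 16, 16, 1)

v_17(a) = 3 ≥ 1, so the series converges in ℤ_17 to 1/(1 − a) = 1/(1 − (-54043)) = 1/54044. Expand this rational in ℤ_17: compute digits iteratively via d_i = x_i mod 17, x_{i+1} = (x_i − d_i)/17. The first 7 digits are (1, 0, 0, 6, 16, 16, 1).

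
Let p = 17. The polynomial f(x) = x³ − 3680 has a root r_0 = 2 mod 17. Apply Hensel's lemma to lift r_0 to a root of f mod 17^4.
r_3 = 32098 (mod 83521)

Hensel: r_{i+1} = r_i − f(r_i)/f′(r_i) mod 17^{i+2}, where f′(x) = 3x². Iterate:
  r_0 = 2 (mod 17)
  r_1 = 19 (mod 289)
  r_2 = 2620 (mod 4913)
  r_3 = 32098 (mod 83521)
Final: r = 32098 with f(r) ≡ 0 mod 17^4.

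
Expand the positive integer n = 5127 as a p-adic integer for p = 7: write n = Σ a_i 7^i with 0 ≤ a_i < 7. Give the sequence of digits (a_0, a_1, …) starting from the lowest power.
(a_0, a_1, …) = (3, 4, 6, 0, 2)

Repeated division by 7 gives the digits low-to-high: 5127 = 3 + 4·7^1 + 6·7^2 + 2·7^4. Digit sequence: (3, 4, 6, 0, 2).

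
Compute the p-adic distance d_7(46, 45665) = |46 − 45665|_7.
d_7(46, 45665) = 1/2401

Step 1 — x − y = 46 − 45665 = -45619. Step 2 — v_7(-45619) = 4 (factor: -45619 = −(7^4 · 19); the sign does not affect v_p). Step 3 — |x − y|_7 = 7^{-4} = 1/2401.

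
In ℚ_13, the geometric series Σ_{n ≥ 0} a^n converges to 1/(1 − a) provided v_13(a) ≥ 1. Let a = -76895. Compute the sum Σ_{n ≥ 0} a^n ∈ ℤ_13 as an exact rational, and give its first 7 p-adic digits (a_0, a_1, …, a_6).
Σ a^n = 1/(1 − a) = 1/76896;  first 7 digits = (1, 0, 0, 4, 10, 12, 2)

v_13(a) = 3 ≥ 1, so the series converges in ℤ_13 to 1/(1 − a) = 1/(1 − (-76895)) = 1/76896. Expand this rational in ℤ_13: compute digits iteratively via d_i = x_i mod 13, x_{i+1} = (x_i − d_i)/13. The first 7 digits are (1, 0, 0, 4, 10, 12, 2).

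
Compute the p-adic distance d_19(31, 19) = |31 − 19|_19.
d_19(31, 19) = 1

Step 1 — x − y = 31 − 19 = 12. Step 2 — v_19(12) = 0 (factor: 12 = (19^0 · 12); the sign does not affect v_p). Step 3 — |x − y|_19 = 19^{0} = 1.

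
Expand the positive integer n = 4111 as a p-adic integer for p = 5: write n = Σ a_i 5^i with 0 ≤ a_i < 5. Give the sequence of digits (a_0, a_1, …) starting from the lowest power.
(a_0, a_1, …) = (1, 2, 4, 2, 1, 1)

Repeated division by 5 gives the digits low-to-high: 4111 = 1 + 2·5^1 + 4·5^2 + 2·5^3 + 1·5^4 + 1·5^5. Digit sequence: (1, 2, 4, 2, 1, 1).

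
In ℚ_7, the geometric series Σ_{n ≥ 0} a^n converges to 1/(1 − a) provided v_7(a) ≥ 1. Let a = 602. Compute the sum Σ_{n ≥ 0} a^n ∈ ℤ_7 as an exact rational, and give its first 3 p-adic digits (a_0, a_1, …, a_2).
Σ a^n = 1/(1 − a) = -1/601;  first 3 digits = (1, 2, 2)

v_7(a) = 1 ≥ 1, so the series converges in ℤ_7 to 1/(1 − a) = 1/(1 − 602) = -1/601. Expand this rational in ℤ_7: compute digits iteratively via d_i = x_i mod 7, x_{i+1} = (x_i − d_i)/7. The first 3 digits are (1, 2, 2).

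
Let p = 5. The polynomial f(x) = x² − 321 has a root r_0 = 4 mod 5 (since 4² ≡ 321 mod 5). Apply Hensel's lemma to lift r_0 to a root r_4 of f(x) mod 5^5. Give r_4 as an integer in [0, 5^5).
r_4 = 2139 (mod 3125)

Hensel's recurrence: r_{i+1} = r_i − f(r_i)·(f′(r_i))^{-1} mod 5^{i+2}, with f′(x) = 2x. Iterate:
  r_0 = 4 (mod 5)
  r_1 = 14 (mod 25)
  r_2 = 14 (mod 125)
  r_3 = 264 (mod 625)
  r_4 = 2139 (mod 3125)
Final: r_4 = 2139, and one checks f(r_4) ≡ 0 mod 5^5.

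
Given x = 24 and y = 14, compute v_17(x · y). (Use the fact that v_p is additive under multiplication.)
v_17(336) = 0

v_p(x) = 0 (factor: 24 = 17^0 · 24); v_p(y) = 0 (factor: 14 = 17^0 · 14). Additivity: v_p(xy) = v_p(x) + v_p(y) = 0 + 0 = 0. (Direct check: xy = 336 = 17^0 · (336).)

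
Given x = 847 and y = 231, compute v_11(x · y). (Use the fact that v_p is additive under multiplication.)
v_11(195657) = 3

v_p(x) = 2 (factor: 847 = 11^2 · 7); v_p(y) = 1 (factor: 231 = 11^1 · 21). Additivity: v_p(xy) = v_p(x) + v_p(y) = 2 + 1 = 3. (Direct check: xy = 195657 = 11^3 · (147).)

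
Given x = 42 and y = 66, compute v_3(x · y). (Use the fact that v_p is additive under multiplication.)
v_3(2772) = 2

v_p(x) = 1 (factor: 42 = 3^1 · 14); v_p(y) = 1 (factor: 66 = 3^1 · 22). Additivity: v_p(xy) = v_p(x) + v_p(y) = 1 + 1 = 2. (Direct check: xy = 2772 = 3^2 · (308).)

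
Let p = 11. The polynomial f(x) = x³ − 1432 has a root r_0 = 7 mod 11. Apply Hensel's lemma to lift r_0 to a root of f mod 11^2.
r_1 = 7 (mod 121)

Hensel: r_{i+1} = r_i − f(r_i)/f′(r_i) mod 11^{i+2}, where f′(x) = 3x². Iterate:
  r_0 = 7 (mod 11)
  r_1 = 7 (mod 121)
Final: r = 7 with f(r) ≡ 0 mod 11^2.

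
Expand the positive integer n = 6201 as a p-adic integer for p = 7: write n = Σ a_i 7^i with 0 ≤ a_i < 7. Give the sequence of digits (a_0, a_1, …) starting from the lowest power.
(a_0, a_1, …) = (6, 3, 0, 4, 2)

Repeated division by 7 gives the digits low-to-high: 6201 = 6 + 3·7^1 + 4·7^3 + 2·7^4. Digit sequence: (6, 3, 0, 4, 2).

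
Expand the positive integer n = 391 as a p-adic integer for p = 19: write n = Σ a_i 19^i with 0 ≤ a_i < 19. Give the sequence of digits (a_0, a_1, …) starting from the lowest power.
(a_0, a_1, …) = (11, 1, 1)

Repeated division by 19 gives the digits low-to-high: 391 = 11 + 1·19^1 + 1·19^2. Digit sequence: (11, 1, 1).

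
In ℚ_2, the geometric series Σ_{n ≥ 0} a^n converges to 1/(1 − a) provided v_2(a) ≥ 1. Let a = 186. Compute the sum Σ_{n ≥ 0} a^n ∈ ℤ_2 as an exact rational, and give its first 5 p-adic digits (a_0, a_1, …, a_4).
Σ a^n = 1/(1 − a) = -1/185;  first 5 digits = (1, 1, 1, 0, 1)

v_2(a) = 1 ≥ 1, so the series converges in ℤ_2 to 1/(1 − a) = 1/(1 − 186) = -1/185. Expand this rational in ℤ_2: compute digits iteratively via d_i = x_i mod 2, x_{i+1} = (x_i − d_i)/2. The first 5 digits are (1, 1, 1, 0, 1).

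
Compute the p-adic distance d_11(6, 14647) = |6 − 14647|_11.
d_11(6, 14647) = 1/14641

Step 1 — x − y = 6 − 14647 = -14641. Step 2 — v_11(-14641) = 4 (factor: -14641 = −(11^4 · 1); the sign does not affect v_p). Step 3 — |x − y|_11 = 11^{-4} = 1/14641.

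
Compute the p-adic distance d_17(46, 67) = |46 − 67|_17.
d_17(46, 67) = 1

Step 1 — x − y = 46 − 67 = -21. Step 2 — v_17(-21) = 0 (factor: -21 = −(17^0 · 21); the sign does not affect v_p). Step 3 — |x − y|_17 = 17^{0} = 1.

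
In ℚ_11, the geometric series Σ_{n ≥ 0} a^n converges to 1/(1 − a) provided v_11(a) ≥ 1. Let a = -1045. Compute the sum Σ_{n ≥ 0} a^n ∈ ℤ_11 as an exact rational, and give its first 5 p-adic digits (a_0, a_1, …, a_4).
Σ a^n = 1/(1 − a) = 1/1046;  first 5 digits = (1, 4, 7, 3, 3)

v_11(a) = 1 ≥ 1, so the series converges in ℤ_11 to 1/(1 − a) = 1/(1 − (-1045)) = 1/1046. Expand this rational in ℤ_11: compute digits iteratively via d_i = x_i mod 11, x_{i+1} = (x_i − d_i)/11. The first 5 digits are (1, 4, 7, 3, 3).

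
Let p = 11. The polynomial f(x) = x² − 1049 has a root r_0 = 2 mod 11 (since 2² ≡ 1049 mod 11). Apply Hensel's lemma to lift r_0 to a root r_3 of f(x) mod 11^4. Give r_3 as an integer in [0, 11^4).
r_3 = 1564 (mod 14641)

Hensel's recurrence: r_{i+1} = r_i − f(r_i)·(f′(r_i))^{-1} mod 11^{i+2}, with f′(x) = 2x. Iterate:
  r_0 = 2 (mod 11)
  r_1 = 112 (mod 121)
  r_2 = 233 (mod 1331)
  r_3 = 1564 (mod 14641)
Final: r_3 = 1564, and one checks f(r_3) ≡ 0 mod 11^4.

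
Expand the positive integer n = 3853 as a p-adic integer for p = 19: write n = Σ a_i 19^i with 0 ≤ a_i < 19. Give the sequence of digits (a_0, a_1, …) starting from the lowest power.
(a_0, a_1, …) = (15, 12, 10)

Repeated division by 19 gives the digits low-to-high: 3853 = 15 + 12·19^1 + 10·19^2. Digit sequence: (15, 12, 10).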